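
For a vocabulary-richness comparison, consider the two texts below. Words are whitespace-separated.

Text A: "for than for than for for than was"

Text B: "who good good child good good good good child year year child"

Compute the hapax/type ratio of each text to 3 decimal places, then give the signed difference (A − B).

A: hapax=1, V=3, ratio=0.333
B: hapax=1, V=4, ratio=0.250
Difference = 0.333 − 0.250 = 0.083

0.083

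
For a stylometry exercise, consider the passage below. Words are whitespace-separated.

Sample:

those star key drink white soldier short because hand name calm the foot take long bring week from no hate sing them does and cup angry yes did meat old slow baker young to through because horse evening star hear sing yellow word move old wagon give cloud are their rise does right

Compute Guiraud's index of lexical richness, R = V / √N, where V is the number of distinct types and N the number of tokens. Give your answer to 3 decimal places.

6.593

N = 53, V = 48.
√N = 7.280110
R = 48 / 7.280110 = 6.593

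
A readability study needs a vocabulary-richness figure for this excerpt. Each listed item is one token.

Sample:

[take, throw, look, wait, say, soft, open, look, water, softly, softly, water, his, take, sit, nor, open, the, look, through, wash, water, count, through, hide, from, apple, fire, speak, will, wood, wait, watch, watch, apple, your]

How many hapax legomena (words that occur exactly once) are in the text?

16

Frequencies: look:3, water:3, take:2, wait:2, open:2, softly:2, through:2, apple:2, watch:2, throw:1, say:1, soft:1, his:1, sit:1, nor:1, the:1, wash:1, count:1, hide:1, from:1, … (5 more, each freq 1)
Hapax (freq=1): count, fire, from, hide, his, nor, say, sit, soft, speak, the, throw, wash, will, wood, your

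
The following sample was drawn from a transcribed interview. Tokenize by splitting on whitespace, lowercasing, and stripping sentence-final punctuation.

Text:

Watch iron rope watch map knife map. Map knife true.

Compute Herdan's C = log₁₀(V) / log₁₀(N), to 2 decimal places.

N = 10, V = 6.
log₁₀(V) = 0.778151, log₁₀(N) = 1.000000
C = 0.778151 / 1.000000 = 0.78

0.78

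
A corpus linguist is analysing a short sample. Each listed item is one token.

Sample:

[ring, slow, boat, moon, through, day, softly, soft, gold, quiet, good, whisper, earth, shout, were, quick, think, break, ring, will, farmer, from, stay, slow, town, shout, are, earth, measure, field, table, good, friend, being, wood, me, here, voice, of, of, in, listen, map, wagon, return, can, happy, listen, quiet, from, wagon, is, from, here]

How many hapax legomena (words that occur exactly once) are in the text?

31

Frequencies: from:3, ring:2, slow:2, quiet:2, good:2, earth:2, shout:2, here:2, of:2, listen:2, wagon:2, boat:1, moon:1, through:1, day:1, softly:1, soft:1, gold:1, whisper:1, were:1, … (22 more, each freq 1)
Hapax (freq=1): are, being, boat, break, can, day, farmer, field, friend, gold, happy, in, is, map, me, measure, moon, quick, return, soft, softly, stay, table, think, through, town, voice, were, whisper, will, wood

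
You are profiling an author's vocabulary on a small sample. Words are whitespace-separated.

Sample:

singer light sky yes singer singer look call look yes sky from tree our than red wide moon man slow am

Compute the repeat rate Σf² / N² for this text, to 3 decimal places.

Frequencies: singer:3, sky:2, yes:2, look:2, light:1, call:1, from:1, tree:1, our:1, than:1, red:1, wide:1, moon:1, man:1, slow:1, am:1
Σf² = 33; N² = 441
Repeat rate = 33 / 441 = 0.075

0.075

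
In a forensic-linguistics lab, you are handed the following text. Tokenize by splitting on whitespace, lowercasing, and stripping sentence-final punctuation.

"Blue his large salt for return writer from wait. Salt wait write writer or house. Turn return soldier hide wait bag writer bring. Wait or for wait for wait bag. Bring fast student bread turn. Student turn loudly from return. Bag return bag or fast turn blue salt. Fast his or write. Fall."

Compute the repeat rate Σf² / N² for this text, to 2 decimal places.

0.06

Frequencies: wait:6, return:4, or:4, turn:4, bag:4, salt:3, for:3, writer:3, fast:3, blue:2, his:2, from:2, write:2, bring:2, student:2, large:1, house:1, soldier:1, hide:1, bread:1, … (2 more, each freq 1)
Σf² = 167; N² = 2809
Repeat rate = 167 / 2809 = 0.06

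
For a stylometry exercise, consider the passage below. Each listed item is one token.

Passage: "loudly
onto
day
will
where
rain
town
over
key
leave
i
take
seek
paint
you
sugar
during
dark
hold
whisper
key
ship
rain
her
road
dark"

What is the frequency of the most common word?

Frequencies: rain:2, key:2, dark:2, loudly:1, onto:1, day:1, will:1, where:1, town:1, over:1, leave:1, i:1, take:1, seek:1, paint:1, you:1, sugar:1, during:1, hold:1, whisper:1, … (3 more, each freq 1)
Most common: 'rain' with frequency 2.

2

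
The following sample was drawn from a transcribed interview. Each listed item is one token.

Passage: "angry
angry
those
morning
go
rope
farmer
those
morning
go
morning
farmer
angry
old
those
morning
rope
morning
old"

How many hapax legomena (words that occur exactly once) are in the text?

0

Frequencies: morning:5, angry:3, those:3, go:2, rope:2, farmer:2, old:2
Hapax (freq=1): (none)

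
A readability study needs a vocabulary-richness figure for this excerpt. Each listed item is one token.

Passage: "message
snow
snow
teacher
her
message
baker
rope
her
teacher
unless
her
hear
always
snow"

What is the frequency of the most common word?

3

Frequencies: snow:3, her:3, message:2, teacher:2, baker:1, rope:1, unless:1, hear:1, always:1
Most common: 'snow' with frequency 3.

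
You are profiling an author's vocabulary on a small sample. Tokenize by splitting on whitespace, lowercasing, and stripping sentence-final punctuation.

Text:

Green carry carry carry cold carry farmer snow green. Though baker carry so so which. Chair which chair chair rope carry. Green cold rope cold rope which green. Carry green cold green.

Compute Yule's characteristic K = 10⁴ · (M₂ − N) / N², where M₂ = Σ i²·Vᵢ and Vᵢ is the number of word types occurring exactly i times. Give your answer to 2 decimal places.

Frequencies: carry:7, green:6, cold:4, which:3, chair:3, rope:3, so:2, farmer:1, snow:1, though:1, baker:1
N = 32. Frequency spectrum: V_1=4, V_2=1, V_3=3, V_4=1, V_6=1, V_7=1
M₂ = 1²·4 + 2²·1 + 3²·3 + 4²·1 + 6²·1 + 7²·1 = 136
K = 10000 × (136 − 32) / 32² = 1015.63

1015.63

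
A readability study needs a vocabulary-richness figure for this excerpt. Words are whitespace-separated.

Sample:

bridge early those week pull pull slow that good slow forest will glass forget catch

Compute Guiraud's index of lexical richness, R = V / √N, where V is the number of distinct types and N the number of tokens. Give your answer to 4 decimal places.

3.3566

N = 15, V = 13.
√N = 3.872983
R = 13 / 3.872983 = 3.3566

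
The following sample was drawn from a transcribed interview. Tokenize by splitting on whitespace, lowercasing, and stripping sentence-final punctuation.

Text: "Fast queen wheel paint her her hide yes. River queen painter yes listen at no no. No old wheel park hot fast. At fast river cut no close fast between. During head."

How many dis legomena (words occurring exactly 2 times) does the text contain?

Frequencies: fast:4, no:4, queen:2, wheel:2, her:2, yes:2, river:2, at:2, paint:1, hide:1, painter:1, listen:1, old:1, park:1, hot:1, cut:1, close:1, between:1, during:1, head:1
Words with frequency 2: at, her, queen, river, wheel, yes

6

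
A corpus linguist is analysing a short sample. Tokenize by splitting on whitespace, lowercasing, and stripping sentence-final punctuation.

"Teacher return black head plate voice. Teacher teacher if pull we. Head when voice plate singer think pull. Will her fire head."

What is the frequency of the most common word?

3

Frequencies: teacher:3, head:3, plate:2, voice:2, pull:2, return:1, black:1, if:1, we:1, when:1, singer:1, think:1, will:1, her:1, fire:1
Most common: 'teacher' with frequency 3.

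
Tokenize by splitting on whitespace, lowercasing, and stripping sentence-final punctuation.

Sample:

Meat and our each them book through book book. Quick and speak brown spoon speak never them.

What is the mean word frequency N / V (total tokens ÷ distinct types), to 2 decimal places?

N = 17 tokens, V = 12 types.
Mean frequency = N / V = 17 / 12 = 1.42

1.42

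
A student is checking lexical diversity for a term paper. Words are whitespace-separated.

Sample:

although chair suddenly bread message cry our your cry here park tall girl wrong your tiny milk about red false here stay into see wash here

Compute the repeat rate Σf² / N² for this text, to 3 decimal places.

0.053

Frequencies: here:3, cry:2, your:2, although:1, chair:1, suddenly:1, bread:1, message:1, our:1, park:1, tall:1, girl:1, wrong:1, tiny:1, milk:1, about:1, red:1, false:1, stay:1, into:1, … (2 more, each freq 1)
Σf² = 36; N² = 676
Repeat rate = 36 / 676 = 0.053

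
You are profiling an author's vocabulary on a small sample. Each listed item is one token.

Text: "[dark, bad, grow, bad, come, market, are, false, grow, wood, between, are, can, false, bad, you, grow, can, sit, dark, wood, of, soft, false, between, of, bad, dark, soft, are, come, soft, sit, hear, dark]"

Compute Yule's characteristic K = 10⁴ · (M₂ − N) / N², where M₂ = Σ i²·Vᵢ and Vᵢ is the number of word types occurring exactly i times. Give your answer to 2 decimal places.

Frequencies: dark:4, bad:4, grow:3, are:3, false:3, soft:3, come:2, wood:2, between:2, can:2, sit:2, of:2, market:1, you:1, hear:1
N = 35. Frequency spectrum: V_1=3, V_2=6, V_3=4, V_4=2
M₂ = 1²·3 + 2²·6 + 3²·4 + 4²·2 = 95
K = 10000 × (95 − 35) / 35² = 489.80

489.80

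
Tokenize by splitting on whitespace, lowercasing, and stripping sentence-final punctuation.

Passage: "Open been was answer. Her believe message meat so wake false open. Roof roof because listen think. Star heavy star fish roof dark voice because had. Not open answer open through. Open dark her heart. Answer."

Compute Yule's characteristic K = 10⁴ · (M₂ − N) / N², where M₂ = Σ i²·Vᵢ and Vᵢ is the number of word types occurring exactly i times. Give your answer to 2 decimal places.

Frequencies: open:5, answer:3, roof:3, her:2, because:2, star:2, dark:2, been:1, was:1, believe:1, message:1, meat:1, so:1, wake:1, false:1, listen:1, think:1, heavy:1, fish:1, voice:1, … (4 more, each freq 1)
N = 36. Frequency spectrum: V_1=17, V_2=4, V_3=2, V_5=1
M₂ = 1²·17 + 2²·4 + 3²·2 + 5²·1 = 76
K = 10000 × (76 − 36) / 36² = 308.64

308.64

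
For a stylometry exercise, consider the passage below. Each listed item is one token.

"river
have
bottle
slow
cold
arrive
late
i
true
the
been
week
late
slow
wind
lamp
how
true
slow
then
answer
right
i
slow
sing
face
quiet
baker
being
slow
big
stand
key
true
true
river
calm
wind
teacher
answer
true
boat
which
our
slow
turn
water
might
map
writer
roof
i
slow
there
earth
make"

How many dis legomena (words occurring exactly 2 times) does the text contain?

4

Frequencies: slow:7, true:5, i:3, river:2, late:2, wind:2, answer:2, have:1, bottle:1, cold:1, arrive:1, the:1, been:1, week:1, lamp:1, how:1, then:1, right:1, sing:1, face:1, … (20 more, each freq 1)
Words with frequency 2: answer, late, river, wind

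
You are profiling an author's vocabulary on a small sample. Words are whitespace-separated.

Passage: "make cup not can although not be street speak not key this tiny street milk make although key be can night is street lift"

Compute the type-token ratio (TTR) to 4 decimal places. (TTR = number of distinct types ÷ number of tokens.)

N = 24 tokens, V = 15 types.
TTR = V / N = 15 / 24 = 0.6250

0.6250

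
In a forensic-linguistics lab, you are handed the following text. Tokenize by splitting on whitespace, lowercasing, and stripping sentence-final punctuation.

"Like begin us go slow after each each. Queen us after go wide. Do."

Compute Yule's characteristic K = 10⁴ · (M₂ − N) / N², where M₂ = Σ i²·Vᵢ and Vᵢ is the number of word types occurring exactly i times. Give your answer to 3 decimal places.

Frequencies: us:2, go:2, after:2, each:2, like:1, begin:1, slow:1, queen:1, wide:1, do:1
N = 14. Frequency spectrum: V_1=6, V_2=4
M₂ = 1²·6 + 2²·4 = 22
K = 10000 × (22 − 14) / 14² = 408.163

408.163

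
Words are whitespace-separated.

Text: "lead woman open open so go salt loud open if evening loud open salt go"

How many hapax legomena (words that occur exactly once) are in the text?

5

Frequencies: open:4, go:2, salt:2, loud:2, lead:1, woman:1, so:1, if:1, evening:1
Hapax (freq=1): evening, if, lead, so, woman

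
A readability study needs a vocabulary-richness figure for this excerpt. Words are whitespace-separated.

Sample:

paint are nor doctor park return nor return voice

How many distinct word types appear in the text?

7

Distinct types: {are, doctor, nor, paint, park, return, voice}
V = 7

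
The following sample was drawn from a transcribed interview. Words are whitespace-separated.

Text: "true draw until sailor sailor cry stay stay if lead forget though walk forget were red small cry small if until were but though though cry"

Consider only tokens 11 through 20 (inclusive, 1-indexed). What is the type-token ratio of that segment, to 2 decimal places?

0.80

Segment tokens 11–20: forget, though, walk, forget, were, red, small, cry, small, if
Segment N = 10, segment V = 8.
TTR = 8 / 10 = 0.80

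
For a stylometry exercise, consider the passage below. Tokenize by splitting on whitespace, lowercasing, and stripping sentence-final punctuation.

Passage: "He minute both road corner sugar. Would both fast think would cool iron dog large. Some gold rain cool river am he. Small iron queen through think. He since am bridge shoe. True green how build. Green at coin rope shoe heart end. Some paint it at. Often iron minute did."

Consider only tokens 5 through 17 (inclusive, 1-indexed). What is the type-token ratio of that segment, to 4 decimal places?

Segment tokens 5–17: corner, sugar, would, both, fast, think, would, cool, iron, dog, large, some, gold
Segment N = 13, segment V = 12.
TTR = 12 / 13 = 0.9231

0.9231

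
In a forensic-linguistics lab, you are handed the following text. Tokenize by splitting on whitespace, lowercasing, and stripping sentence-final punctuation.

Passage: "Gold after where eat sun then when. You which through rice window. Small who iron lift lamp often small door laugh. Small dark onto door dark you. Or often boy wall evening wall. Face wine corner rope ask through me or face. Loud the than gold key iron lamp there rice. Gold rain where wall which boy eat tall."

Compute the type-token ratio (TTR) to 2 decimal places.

N = 59 tokens, V = 39 types.
TTR = V / N = 39 / 59 = 0.66

0.66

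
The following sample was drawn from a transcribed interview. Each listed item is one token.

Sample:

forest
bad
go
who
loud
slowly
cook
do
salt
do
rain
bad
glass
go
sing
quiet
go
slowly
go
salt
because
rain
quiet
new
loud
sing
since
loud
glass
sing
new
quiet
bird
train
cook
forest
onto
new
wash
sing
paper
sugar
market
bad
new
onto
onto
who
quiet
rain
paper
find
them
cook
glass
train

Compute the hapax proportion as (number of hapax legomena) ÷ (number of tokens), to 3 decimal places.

0.143

Frequencies: go:4, sing:4, quiet:4, new:4, bad:3, loud:3, cook:3, rain:3, glass:3, onto:3, forest:2, who:2, slowly:2, do:2, salt:2, train:2, paper:2, because:1, since:1, bird:1, … (5 more, each freq 1)
Hapax count = 8; token count = 56.
Ratio = 8 / 56 = 0.143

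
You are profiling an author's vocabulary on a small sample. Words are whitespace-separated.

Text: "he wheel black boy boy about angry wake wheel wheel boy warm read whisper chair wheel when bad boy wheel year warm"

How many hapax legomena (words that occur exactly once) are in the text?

11

Frequencies: wheel:5, boy:4, warm:2, he:1, black:1, about:1, angry:1, wake:1, read:1, whisper:1, chair:1, when:1, bad:1, year:1
Hapax (freq=1): about, angry, bad, black, chair, he, read, wake, when, whisper, year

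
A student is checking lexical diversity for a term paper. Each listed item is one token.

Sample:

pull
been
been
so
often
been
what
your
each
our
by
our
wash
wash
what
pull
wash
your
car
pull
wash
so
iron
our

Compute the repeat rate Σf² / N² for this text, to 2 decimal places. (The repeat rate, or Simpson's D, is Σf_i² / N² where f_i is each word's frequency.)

0.10

Frequencies: wash:4, pull:3, been:3, our:3, so:2, what:2, your:2, often:1, each:1, by:1, car:1, iron:1
Σf² = 60; N² = 576
Repeat rate = 60 / 576 = 0.10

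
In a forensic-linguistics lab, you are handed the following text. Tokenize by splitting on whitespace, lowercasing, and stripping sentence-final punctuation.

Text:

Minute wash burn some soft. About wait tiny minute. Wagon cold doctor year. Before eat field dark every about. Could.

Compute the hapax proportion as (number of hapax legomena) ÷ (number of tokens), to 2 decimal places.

0.80

Frequencies: minute:2, about:2, wash:1, burn:1, some:1, soft:1, wait:1, tiny:1, wagon:1, cold:1, doctor:1, year:1, before:1, eat:1, field:1, dark:1, every:1, could:1
Hapax count = 16; token count = 20.
Ratio = 16 / 20 = 0.80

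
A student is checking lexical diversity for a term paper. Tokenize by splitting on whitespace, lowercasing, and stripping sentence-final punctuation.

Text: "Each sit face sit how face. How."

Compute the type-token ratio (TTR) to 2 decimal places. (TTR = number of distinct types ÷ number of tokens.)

N = 7 tokens, V = 4 types.
TTR = V / N = 4 / 7 = 0.57

0.57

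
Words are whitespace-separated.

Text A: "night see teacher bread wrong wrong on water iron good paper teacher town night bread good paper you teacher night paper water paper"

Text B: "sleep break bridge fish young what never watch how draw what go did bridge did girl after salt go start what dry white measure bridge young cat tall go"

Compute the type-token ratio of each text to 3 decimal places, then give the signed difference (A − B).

-0.202

TTR(A) = 12/23 = 0.522
TTR(B) = 21/29 = 0.724
Difference = 0.522 − 0.724 = -0.202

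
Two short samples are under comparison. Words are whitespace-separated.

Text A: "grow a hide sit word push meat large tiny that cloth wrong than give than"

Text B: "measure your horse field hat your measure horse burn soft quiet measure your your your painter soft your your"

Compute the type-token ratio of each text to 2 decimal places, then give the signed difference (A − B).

TTR(A) = 14/15 = 0.93
TTR(B) = 9/19 = 0.47
Difference = 0.93 − 0.47 = 0.46

0.46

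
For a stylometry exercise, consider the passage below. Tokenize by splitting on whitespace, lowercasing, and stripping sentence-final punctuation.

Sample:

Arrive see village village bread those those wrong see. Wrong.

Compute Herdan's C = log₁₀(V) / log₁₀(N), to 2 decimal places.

N = 10, V = 6.
log₁₀(V) = 0.778151, log₁₀(N) = 1.000000
C = 0.778151 / 1.000000 = 0.78

0.78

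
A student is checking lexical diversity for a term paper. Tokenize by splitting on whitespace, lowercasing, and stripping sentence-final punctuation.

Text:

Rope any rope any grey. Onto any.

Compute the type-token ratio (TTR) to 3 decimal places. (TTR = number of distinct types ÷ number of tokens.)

N = 7 tokens, V = 4 types.
TTR = V / N = 4 / 7 = 0.571

0.571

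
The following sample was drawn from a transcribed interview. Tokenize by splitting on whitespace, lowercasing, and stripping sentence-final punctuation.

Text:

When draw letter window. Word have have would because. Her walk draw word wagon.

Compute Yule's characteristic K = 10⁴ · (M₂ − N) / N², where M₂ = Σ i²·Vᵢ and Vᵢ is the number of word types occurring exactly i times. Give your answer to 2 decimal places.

Frequencies: draw:2, word:2, have:2, when:1, letter:1, window:1, would:1, because:1, her:1, walk:1, wagon:1
N = 14. Frequency spectrum: V_1=8, V_2=3
M₂ = 1²·8 + 2²·3 = 20
K = 10000 × (20 − 14) / 14² = 306.12

306.12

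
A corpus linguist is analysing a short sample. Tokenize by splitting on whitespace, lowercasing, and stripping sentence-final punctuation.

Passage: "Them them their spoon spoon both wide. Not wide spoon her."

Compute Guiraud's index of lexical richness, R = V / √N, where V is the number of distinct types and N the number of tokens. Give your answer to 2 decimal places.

N = 11, V = 7.
√N = 3.316625
R = 7 / 3.316625 = 2.11

2.11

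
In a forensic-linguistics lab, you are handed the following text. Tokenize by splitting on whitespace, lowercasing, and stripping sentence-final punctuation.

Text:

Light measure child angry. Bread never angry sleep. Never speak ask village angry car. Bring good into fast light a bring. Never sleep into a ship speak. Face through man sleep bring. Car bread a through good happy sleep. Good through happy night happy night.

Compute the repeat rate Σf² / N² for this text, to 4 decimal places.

Frequencies: sleep:4, angry:3, never:3, bring:3, good:3, a:3, through:3, happy:3, light:2, bread:2, speak:2, car:2, into:2, night:2, measure:1, child:1, ask:1, village:1, fast:1, ship:1, … (2 more, each freq 1)
Σf² = 111; N² = 2025
Repeat rate = 111 / 2025 = 0.0548

0.0548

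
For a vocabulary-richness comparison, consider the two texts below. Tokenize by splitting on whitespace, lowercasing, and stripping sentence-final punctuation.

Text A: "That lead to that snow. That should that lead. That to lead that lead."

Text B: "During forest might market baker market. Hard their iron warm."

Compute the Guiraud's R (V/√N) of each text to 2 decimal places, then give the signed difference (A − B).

A: V=5, N=14, R=1.34
B: V=9, N=10, R=2.85
Difference = 1.34 − 2.85 = -1.51

-1.51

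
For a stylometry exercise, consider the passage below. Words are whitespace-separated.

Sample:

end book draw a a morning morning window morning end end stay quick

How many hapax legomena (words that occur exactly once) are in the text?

Frequencies: end:3, morning:3, a:2, book:1, draw:1, window:1, stay:1, quick:1
Hapax (freq=1): book, draw, quick, stay, window

5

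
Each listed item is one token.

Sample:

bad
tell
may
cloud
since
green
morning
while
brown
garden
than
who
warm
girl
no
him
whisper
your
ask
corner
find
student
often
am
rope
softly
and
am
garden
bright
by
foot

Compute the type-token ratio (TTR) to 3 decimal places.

N = 32 tokens, V = 30 types.
TTR = V / N = 30 / 32 = 0.938

0.938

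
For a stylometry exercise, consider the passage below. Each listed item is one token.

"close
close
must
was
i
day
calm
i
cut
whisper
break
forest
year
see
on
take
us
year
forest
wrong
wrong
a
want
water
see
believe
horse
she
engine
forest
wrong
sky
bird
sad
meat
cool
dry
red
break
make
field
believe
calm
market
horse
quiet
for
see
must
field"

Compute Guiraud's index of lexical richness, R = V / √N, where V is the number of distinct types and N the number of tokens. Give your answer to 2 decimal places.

4.95

N = 50, V = 35.
√N = 7.071068
R = 35 / 7.071068 = 4.95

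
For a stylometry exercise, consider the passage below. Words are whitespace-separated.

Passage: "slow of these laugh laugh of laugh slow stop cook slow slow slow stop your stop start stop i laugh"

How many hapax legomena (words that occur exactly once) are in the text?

Frequencies: slow:5, laugh:4, stop:4, of:2, these:1, cook:1, your:1, start:1, i:1
Hapax (freq=1): cook, i, start, these, your

5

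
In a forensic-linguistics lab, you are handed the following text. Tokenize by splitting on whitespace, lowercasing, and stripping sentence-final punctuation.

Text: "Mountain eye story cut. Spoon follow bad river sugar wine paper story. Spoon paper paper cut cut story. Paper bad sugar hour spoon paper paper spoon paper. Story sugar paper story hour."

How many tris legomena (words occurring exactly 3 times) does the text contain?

2

Frequencies: paper:8, story:5, spoon:4, cut:3, sugar:3, bad:2, hour:2, mountain:1, eye:1, follow:1, river:1, wine:1
Words with frequency 3: cut, sugar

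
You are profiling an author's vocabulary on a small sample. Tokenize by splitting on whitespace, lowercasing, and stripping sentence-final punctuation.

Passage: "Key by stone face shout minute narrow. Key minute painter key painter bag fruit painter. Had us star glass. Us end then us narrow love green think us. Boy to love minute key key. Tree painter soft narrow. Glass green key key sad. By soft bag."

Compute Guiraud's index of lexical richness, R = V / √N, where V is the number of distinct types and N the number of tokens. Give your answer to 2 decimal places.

N = 46, V = 24.
√N = 6.782330
R = 24 / 6.782330 = 3.54

3.54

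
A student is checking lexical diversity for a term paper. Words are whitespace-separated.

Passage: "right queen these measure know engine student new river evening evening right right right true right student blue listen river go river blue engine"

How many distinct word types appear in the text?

14

Distinct types: {blue, engine, evening, go, know, listen, measure, new, queen, right, river, student, these, true}
V = 14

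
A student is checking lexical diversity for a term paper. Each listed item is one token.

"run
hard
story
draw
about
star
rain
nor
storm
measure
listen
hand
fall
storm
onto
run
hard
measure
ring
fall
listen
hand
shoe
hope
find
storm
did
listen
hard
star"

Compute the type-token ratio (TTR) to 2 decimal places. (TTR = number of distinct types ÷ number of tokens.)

N = 30 tokens, V = 19 types.
TTR = V / N = 19 / 30 = 0.63

0.63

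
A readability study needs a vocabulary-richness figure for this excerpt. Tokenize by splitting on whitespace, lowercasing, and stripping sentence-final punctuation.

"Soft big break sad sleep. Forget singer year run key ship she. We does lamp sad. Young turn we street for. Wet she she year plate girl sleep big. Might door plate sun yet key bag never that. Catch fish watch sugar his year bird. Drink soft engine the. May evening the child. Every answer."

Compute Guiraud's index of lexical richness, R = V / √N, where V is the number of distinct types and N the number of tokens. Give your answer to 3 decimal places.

5.798

N = 55, V = 43.
√N = 7.416198
R = 43 / 7.416198 = 5.798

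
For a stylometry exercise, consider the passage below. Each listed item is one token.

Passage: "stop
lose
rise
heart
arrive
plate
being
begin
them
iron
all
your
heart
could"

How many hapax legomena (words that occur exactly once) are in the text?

Frequencies: heart:2, stop:1, lose:1, rise:1, arrive:1, plate:1, being:1, begin:1, them:1, iron:1, all:1, your:1, could:1
Hapax (freq=1): all, arrive, begin, being, could, iron, lose, plate, rise, stop, them, your

12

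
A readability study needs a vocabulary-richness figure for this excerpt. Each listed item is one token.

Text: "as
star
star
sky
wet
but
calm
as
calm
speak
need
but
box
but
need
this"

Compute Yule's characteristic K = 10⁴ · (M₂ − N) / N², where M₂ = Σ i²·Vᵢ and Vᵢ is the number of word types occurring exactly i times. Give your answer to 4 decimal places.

Frequencies: but:3, as:2, star:2, calm:2, need:2, sky:1, wet:1, speak:1, box:1, this:1
N = 16. Frequency spectrum: V_1=5, V_2=4, V_3=1
M₂ = 1²·5 + 2²·4 + 3²·1 = 30
K = 10000 × (30 − 16) / 16² = 546.8750

546.8750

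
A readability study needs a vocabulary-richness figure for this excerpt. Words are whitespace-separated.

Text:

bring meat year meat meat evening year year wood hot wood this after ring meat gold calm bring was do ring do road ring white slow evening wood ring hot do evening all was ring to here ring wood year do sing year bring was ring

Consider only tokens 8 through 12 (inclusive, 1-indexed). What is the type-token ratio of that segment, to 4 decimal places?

Segment tokens 8–12: year, wood, hot, wood, this
Segment N = 5, segment V = 4.
TTR = 4 / 5 = 0.8000

0.8000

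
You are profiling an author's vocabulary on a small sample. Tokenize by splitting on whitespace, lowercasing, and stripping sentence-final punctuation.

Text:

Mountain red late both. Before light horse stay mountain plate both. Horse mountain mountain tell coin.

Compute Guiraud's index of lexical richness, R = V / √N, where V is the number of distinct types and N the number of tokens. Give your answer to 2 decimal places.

2.75

N = 16, V = 11.
√N = 4.000000
R = 11 / 4.000000 = 2.75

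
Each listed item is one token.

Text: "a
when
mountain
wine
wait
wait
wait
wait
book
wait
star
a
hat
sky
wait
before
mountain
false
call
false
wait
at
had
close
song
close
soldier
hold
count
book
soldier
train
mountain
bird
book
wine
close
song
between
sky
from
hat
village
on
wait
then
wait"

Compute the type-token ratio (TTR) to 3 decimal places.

N = 47 tokens, V = 26 types.
TTR = V / N = 26 / 47 = 0.553

0.553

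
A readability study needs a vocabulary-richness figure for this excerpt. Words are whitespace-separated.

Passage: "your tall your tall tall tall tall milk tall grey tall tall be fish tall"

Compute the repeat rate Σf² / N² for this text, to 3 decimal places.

Frequencies: tall:9, your:2, milk:1, grey:1, be:1, fish:1
Σf² = 89; N² = 225
Repeat rate = 89 / 225 = 0.396

0.396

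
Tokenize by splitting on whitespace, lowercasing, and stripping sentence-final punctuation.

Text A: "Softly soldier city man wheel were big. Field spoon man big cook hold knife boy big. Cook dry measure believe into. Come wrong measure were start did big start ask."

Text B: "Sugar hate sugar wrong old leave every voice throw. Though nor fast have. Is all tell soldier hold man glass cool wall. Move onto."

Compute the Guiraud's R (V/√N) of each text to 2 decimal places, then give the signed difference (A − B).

-0.67

A: V=22, N=30, R=4.02
B: V=23, N=24, R=4.69
Difference = 4.02 − 4.69 = -0.67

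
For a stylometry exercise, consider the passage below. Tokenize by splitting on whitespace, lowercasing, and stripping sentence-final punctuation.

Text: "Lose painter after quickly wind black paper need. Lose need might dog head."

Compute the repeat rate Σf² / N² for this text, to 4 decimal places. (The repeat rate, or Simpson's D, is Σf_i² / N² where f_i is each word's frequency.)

0.1006

Frequencies: lose:2, need:2, painter:1, after:1, quickly:1, wind:1, black:1, paper:1, might:1, dog:1, head:1
Σf² = 17; N² = 169
Repeat rate = 17 / 169 = 0.1006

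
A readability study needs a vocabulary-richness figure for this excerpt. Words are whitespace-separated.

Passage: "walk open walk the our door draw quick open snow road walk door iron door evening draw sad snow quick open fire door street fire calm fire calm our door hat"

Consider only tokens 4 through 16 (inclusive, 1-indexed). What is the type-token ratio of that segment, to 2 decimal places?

Segment tokens 4–16: the, our, door, draw, quick, open, snow, road, walk, door, iron, door, evening
Segment N = 13, segment V = 11.
TTR = 11 / 13 = 0.85

0.85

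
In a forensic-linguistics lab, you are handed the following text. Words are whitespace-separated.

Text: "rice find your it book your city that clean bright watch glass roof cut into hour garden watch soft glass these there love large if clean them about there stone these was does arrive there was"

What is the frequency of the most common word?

3

Frequencies: there:3, your:2, clean:2, watch:2, glass:2, these:2, was:2, rice:1, find:1, it:1, book:1, city:1, that:1, bright:1, roof:1, cut:1, into:1, hour:1, garden:1, soft:1, … (8 more, each freq 1)
Most common: 'there' with frequency 3.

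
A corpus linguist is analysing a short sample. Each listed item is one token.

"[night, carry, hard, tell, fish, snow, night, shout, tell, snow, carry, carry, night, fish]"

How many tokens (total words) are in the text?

Tokens: night, carry, hard, tell, fish, snow, night, shout, tell, snow, carry, carry, night, fish
N = 14

14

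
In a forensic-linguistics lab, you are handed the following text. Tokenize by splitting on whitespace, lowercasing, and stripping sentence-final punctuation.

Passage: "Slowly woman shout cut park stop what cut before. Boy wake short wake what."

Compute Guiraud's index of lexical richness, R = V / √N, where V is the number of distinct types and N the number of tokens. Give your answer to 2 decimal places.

2.94

N = 14, V = 11.
√N = 3.741657
R = 11 / 3.741657 = 2.94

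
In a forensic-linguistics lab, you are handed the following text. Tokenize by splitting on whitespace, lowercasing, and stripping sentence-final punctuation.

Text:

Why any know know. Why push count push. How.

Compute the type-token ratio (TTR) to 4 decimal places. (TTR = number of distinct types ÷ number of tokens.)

0.6667

N = 9 tokens, V = 6 types.
TTR = V / N = 6 / 9 = 0.6667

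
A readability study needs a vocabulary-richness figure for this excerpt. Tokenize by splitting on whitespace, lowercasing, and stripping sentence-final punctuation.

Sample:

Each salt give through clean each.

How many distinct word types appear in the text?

5

Distinct types: {clean, each, give, salt, through}
V = 5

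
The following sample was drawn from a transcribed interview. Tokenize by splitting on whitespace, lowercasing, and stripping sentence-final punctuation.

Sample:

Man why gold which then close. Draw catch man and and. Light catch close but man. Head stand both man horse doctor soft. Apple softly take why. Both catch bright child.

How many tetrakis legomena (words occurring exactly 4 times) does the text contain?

Frequencies: man:4, catch:3, why:2, close:2, and:2, both:2, gold:1, which:1, then:1, draw:1, light:1, but:1, head:1, stand:1, horse:1, doctor:1, soft:1, apple:1, softly:1, take:1, … (2 more, each freq 1)
Words with frequency 4: man

1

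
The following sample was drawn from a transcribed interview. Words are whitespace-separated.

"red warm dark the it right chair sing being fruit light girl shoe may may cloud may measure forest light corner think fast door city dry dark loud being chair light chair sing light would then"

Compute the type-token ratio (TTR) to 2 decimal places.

0.72

N = 36 tokens, V = 26 types.
TTR = V / N = 26 / 36 = 0.72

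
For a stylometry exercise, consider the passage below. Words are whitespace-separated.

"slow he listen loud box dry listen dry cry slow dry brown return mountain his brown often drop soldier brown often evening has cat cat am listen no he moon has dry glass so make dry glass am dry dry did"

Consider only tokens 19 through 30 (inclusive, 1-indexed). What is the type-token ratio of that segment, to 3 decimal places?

Segment tokens 19–30: soldier, brown, often, evening, has, cat, cat, am, listen, no, he, moon
Segment N = 12, segment V = 11.
TTR = 11 / 12 = 0.917

0.917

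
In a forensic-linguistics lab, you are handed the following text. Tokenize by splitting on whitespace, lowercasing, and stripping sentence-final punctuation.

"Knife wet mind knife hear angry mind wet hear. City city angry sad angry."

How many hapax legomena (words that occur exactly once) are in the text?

1

Frequencies: angry:3, knife:2, wet:2, mind:2, hear:2, city:2, sad:1
Hapax (freq=1): sad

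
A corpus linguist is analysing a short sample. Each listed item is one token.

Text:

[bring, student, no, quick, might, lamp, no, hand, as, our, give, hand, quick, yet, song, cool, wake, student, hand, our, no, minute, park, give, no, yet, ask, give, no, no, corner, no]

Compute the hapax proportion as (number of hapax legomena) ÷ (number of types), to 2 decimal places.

Frequencies: no:7, hand:3, give:3, student:2, quick:2, our:2, yet:2, bring:1, might:1, lamp:1, as:1, song:1, cool:1, wake:1, minute:1, park:1, ask:1, corner:1
Hapax count = 11; type count = 18.
Ratio = 11 / 18 = 0.61

0.61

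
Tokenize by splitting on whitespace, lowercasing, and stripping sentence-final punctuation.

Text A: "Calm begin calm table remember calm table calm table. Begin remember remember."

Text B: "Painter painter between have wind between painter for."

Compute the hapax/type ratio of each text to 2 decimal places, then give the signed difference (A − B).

-0.60

A: hapax=0, V=4, ratio=0.00
B: hapax=3, V=5, ratio=0.60
Difference = 0.00 − 0.60 = -0.60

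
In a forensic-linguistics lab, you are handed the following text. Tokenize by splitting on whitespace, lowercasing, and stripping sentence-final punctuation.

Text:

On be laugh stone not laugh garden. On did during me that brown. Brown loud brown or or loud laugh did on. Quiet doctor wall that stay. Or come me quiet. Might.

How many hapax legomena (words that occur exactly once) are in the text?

Frequencies: on:3, laugh:3, brown:3, or:3, did:2, me:2, that:2, loud:2, quiet:2, be:1, stone:1, not:1, garden:1, during:1, doctor:1, wall:1, stay:1, come:1, might:1
Hapax (freq=1): be, come, doctor, during, garden, might, not, stay, stone, wall

10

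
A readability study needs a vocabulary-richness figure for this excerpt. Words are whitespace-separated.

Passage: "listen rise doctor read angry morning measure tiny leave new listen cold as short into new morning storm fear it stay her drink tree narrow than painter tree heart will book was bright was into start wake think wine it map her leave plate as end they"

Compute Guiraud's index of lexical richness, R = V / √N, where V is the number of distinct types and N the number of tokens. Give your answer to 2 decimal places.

N = 47, V = 37.
√N = 6.855655
R = 37 / 6.855655 = 5.40

5.40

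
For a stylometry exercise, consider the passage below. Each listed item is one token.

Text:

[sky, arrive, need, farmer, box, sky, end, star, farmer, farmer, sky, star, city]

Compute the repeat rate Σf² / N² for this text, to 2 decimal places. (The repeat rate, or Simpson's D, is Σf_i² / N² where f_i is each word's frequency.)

0.16

Frequencies: sky:3, farmer:3, star:2, arrive:1, need:1, box:1, end:1, city:1
Σf² = 27; N² = 169
Repeat rate = 27 / 169 = 0.16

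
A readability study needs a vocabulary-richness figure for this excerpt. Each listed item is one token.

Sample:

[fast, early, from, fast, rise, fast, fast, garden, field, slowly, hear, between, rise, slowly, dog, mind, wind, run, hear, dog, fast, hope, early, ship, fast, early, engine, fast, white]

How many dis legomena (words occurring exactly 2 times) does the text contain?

Frequencies: fast:7, early:3, rise:2, slowly:2, hear:2, dog:2, from:1, garden:1, field:1, between:1, mind:1, wind:1, run:1, hope:1, ship:1, engine:1, white:1
Words with frequency 2: dog, hear, rise, slowly

4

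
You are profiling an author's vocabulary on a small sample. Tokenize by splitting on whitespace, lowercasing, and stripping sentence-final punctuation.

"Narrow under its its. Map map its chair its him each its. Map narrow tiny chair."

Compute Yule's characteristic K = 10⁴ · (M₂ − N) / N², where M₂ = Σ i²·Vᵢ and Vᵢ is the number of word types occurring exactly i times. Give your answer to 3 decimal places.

1171.875

Frequencies: its:5, map:3, narrow:2, chair:2, under:1, him:1, each:1, tiny:1
N = 16. Frequency spectrum: V_1=4, V_2=2, V_3=1, V_5=1
M₂ = 1²·4 + 2²·2 + 3²·1 + 5²·1 = 46
K = 10000 × (46 − 16) / 16² = 1171.875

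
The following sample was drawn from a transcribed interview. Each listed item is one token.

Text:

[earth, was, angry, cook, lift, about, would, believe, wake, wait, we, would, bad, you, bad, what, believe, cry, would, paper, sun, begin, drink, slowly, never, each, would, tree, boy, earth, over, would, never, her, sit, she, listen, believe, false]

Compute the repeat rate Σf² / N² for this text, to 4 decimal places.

Frequencies: would:5, believe:3, earth:2, bad:2, never:2, was:1, angry:1, cook:1, lift:1, about:1, wake:1, wait:1, we:1, you:1, what:1, cry:1, paper:1, sun:1, begin:1, drink:1, … (10 more, each freq 1)
Σf² = 71; N² = 1521
Repeat rate = 71 / 1521 = 0.0467

0.0467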